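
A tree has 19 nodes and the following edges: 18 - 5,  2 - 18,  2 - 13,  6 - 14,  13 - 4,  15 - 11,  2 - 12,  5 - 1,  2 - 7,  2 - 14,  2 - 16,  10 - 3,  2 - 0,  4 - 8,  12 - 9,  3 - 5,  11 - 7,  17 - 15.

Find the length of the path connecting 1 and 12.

4

The path is 1 - 5 - 18 - 2 - 12, which has 4 edges.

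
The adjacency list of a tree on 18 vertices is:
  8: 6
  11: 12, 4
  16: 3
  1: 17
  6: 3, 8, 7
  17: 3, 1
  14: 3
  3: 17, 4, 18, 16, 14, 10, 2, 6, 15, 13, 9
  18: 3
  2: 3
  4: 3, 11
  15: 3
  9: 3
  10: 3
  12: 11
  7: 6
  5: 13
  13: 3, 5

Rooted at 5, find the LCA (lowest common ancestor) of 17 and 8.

3

Path 17→root: 17 3 13 5; path 8→root: 8 6 3 13 5.
First common node: 3.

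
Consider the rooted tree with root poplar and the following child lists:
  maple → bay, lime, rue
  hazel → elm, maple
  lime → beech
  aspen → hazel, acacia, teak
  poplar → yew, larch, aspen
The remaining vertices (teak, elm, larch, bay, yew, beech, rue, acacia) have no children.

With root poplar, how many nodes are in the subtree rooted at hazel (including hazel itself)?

7

The subtree rooted at hazel contains: hazel, maple, elm, lime, rue, bay, beech — 7 nodes.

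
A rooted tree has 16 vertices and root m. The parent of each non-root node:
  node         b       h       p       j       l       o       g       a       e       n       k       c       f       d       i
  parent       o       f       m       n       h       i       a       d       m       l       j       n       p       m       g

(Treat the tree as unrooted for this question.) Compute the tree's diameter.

13

BFS from b reaches k last, at distance 13; BFS from k confirms no node is farther.
Path: b – o – i – g – a – d – m – p – f – h – l – n – j – k.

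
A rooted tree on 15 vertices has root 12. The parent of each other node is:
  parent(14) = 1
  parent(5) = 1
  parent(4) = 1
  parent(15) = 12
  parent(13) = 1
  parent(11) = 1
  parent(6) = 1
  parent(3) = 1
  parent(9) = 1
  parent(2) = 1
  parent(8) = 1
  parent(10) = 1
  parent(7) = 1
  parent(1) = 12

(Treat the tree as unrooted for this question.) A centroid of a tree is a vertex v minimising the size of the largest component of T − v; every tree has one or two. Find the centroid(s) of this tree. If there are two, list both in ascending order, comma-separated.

Delete 1: the remaining components have sizes 2, 1, 1, 1, 1, 1, 1, 1, 1, 1, 1, 1, 1. Max 2 ≤ 7, so 1 is a centroid.
Every other node leaves some component of size > 7, so the centroid is unique.

1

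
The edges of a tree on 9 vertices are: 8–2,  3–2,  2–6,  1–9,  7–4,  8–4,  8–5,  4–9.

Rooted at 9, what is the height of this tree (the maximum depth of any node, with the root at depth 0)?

4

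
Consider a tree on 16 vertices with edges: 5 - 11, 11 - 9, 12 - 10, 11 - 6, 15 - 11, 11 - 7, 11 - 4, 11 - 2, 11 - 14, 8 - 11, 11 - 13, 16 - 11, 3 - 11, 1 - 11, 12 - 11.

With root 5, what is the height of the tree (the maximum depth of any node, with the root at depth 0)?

10 sits deepest: 5 → 11 → 12 → 10 — 3 edges from the root.

3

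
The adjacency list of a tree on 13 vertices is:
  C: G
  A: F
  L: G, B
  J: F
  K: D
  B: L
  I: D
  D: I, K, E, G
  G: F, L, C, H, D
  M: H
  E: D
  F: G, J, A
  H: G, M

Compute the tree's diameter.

4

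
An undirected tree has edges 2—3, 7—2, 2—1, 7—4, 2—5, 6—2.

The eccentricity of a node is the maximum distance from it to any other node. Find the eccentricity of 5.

The node farthest from 5 is 4, via 5–2–7–4 — 3 edges.

3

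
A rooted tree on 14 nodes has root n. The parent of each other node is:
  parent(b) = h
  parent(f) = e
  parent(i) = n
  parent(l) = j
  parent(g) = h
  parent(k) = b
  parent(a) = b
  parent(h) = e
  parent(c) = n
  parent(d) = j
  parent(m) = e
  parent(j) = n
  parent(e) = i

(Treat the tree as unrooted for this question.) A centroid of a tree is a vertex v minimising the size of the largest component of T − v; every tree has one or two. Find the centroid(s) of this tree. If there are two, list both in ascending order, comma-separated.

e

Delete e: the remaining components have sizes 6, 5, 1, 1. Max 6 ≤ 7, so e is a centroid.
No neighbour of e does as well, so e is the unique centroid.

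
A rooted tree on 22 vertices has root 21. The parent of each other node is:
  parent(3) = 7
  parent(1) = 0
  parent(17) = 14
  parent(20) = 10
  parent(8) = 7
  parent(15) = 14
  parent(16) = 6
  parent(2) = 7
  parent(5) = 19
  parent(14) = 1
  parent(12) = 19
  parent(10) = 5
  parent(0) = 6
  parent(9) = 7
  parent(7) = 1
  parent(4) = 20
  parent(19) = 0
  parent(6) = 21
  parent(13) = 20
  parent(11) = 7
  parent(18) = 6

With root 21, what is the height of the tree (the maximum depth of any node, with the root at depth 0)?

7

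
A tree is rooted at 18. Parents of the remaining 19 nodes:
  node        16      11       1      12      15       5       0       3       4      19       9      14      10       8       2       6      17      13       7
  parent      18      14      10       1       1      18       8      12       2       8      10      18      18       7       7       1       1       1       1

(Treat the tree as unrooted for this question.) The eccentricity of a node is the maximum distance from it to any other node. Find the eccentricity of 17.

Distances from 17 peak at 5, attained at 11.
17–1–10–18–14–11

5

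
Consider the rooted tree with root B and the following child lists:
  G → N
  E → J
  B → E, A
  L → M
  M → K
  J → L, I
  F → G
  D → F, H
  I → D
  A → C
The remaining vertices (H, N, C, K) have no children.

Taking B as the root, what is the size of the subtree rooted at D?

5

The subtree rooted at D contains: D, H, F, G, N — 5 nodes.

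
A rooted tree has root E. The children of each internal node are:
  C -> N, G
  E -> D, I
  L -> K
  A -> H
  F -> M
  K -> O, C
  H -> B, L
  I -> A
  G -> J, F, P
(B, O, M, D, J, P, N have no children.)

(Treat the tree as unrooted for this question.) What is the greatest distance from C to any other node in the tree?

The node farthest from C is D, via C-K-L-H-A-I-E-D — 7 edges.

7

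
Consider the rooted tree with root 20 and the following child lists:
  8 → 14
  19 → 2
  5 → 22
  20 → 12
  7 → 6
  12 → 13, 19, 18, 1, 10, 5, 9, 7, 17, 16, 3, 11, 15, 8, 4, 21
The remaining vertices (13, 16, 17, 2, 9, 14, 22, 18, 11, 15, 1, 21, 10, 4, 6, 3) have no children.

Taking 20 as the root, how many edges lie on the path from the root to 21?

20 – 12 – 21 — 2 edges.

2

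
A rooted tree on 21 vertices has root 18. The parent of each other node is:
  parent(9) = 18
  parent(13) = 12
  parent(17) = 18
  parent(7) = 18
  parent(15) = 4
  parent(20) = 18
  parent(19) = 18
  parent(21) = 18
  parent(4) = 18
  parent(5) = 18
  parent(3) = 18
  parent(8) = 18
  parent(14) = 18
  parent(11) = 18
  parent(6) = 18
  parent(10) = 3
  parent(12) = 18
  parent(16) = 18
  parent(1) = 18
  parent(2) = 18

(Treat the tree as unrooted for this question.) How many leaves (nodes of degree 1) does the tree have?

17

Degree-1 nodes: 1, 2, 5, 6, 7, 8, 9, 10, 11, 13, 14, 15, 16, 17, 19, 20, 21 — 17 of them.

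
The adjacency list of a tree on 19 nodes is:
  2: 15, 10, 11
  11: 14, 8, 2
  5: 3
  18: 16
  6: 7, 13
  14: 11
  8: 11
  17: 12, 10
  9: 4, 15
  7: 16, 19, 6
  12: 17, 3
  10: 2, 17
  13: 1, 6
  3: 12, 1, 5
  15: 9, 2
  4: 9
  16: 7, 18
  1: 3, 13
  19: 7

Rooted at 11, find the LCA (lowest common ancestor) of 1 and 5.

3

Path 1→root: 1 3 12 17 10 2 11; path 5→root: 5 3 12 17 10 2 11.
First common node: 3.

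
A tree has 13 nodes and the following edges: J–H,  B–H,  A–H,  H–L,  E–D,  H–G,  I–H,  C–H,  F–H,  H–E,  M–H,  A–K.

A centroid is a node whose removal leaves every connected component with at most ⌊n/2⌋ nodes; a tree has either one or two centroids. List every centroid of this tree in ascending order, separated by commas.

Delete H: the remaining components have sizes 2, 2, 1, 1, 1, 1, 1, 1, 1, 1. Max 2 ≤ 6, so H is a centroid.
Every other node leaves some component of size > 6, so the centroid is unique.

H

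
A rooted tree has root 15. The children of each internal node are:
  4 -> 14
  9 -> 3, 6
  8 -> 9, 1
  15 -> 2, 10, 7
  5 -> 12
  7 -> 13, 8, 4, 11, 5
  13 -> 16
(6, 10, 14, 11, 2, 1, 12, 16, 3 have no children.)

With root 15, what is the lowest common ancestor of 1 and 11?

Ancestors of 1 (toward the root): 1, 8, 7, 15.
Ancestors of 11: 11, 7, 15.
The deepest node appearing in both lists is 7.

7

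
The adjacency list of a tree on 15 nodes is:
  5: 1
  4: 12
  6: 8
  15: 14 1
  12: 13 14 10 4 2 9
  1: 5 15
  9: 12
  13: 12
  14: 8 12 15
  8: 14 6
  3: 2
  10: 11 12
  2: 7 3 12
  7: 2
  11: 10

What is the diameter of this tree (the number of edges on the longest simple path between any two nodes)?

6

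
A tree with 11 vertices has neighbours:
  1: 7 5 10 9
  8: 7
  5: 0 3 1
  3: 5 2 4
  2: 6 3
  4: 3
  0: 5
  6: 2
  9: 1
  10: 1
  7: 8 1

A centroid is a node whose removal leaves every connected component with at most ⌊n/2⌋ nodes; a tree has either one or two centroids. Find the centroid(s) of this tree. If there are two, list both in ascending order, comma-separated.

Delete 5: the remaining components have sizes 5, 4, 1. Max 5 ≤ 5, so 5 is a centroid.
Every other node leaves some component of size > 5, so the centroid is unique.

5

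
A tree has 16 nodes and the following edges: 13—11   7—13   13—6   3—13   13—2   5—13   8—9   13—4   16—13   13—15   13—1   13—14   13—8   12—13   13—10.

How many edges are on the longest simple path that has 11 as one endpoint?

Distances from 11 peak at 3, attained at 9.
11–13–8–9

3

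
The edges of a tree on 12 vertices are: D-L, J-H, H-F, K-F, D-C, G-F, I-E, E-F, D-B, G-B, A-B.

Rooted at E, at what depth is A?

Climbing from A to the root: A–B–G–F–E. That's 4 steps.

4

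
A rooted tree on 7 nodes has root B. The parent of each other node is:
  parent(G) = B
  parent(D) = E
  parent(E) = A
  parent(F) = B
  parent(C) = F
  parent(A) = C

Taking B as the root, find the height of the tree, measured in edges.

The longest root-to-leaf path is B–F–C–A–E–D (5 edges).

5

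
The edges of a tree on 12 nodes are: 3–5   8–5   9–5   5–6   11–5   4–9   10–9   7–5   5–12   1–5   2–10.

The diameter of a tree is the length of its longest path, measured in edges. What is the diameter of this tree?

A longest path is 2 - 10 - 9 - 5 - 12, with 4 edges.

4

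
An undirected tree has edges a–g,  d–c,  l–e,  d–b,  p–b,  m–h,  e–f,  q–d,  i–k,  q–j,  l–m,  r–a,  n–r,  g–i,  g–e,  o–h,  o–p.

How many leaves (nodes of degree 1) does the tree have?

Degree-1 nodes: c, f, j, k, n — 5 of them.

5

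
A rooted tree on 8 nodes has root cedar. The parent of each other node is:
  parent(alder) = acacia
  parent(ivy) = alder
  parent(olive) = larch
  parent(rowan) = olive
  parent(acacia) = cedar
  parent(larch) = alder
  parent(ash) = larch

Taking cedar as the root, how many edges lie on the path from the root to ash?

4

Path from cedar to ash: cedar–acacia–alder–larch–ash, which has 4 edges.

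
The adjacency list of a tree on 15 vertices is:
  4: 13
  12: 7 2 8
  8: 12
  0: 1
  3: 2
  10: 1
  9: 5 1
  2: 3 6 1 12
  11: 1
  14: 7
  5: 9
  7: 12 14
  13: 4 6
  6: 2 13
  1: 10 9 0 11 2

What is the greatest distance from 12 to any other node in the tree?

4

The node farthest from 12 is 4 (5 also at distance 4), via 12–2–6–13–4 — 4 edges.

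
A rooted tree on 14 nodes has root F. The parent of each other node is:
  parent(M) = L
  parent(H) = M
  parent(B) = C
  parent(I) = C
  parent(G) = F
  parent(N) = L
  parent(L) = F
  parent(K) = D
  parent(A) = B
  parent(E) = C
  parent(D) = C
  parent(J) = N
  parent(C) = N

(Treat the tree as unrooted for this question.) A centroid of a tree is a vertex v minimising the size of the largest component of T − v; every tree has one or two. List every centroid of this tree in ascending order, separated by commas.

If C is removed the pieces have sizes 7, 2, 2, 1, 1, all ≤ ⌊14/2⌋ = 7.
N is adjacent to C and is also a centroid (the largest component after removing it is likewise 7).

C, N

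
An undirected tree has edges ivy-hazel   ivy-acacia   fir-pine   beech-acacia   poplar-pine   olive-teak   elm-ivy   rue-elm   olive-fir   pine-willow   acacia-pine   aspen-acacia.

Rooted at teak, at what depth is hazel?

Path from teak to hazel: teak – olive – fir – pine – acacia – ivy – hazel, which has 6 edges.

6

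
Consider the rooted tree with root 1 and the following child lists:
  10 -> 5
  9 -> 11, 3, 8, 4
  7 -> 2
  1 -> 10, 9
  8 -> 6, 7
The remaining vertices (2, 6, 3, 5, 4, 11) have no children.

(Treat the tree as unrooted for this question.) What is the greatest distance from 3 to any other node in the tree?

The node farthest from 3 is 5 (2 also at distance 4), via 3–9–1–10–5 — 4 edges.

4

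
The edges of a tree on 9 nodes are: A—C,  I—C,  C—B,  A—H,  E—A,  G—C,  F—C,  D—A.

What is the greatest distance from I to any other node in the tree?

The node farthest from I is H (D, E also at distance 3), via I – C – A – H — 3 edges.

3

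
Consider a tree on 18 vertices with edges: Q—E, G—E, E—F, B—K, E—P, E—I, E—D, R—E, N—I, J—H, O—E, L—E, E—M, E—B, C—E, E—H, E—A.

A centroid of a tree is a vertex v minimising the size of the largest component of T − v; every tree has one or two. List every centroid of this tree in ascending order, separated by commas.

Removing E splits the tree into components of sizes 2, 2, 2, 1, 1, 1, 1, 1, 1, 1, 1, 1, 1, 1; the largest is 2 ≤ ⌊18/2⌋ = 9.
Every other node leaves some component of size > 9, so the centroid is unique.

E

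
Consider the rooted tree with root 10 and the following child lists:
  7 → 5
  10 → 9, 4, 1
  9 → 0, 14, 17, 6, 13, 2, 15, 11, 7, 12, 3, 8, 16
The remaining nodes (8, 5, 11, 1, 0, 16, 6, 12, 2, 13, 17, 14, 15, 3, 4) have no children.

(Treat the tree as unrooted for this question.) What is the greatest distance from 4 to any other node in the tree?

4

Distances from 4 peak at 4, attained at 5.
4 – 10 – 9 – 7 – 5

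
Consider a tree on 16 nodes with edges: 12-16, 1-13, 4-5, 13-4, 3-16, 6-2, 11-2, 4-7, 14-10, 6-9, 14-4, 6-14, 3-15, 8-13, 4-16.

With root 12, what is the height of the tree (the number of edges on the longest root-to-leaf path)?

6

11 sits deepest: 12–16–4–14–6–2–11 — 6 edges from the root.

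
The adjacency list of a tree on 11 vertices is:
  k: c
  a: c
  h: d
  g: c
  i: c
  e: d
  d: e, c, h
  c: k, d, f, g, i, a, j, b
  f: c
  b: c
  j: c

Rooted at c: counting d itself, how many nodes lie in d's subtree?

3

d's subtree: {d, h, e}, size 3.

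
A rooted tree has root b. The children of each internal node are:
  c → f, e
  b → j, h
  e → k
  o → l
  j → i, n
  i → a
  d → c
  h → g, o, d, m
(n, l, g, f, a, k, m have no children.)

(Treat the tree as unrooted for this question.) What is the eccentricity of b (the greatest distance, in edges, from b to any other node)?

5

Distances from b peak at 5, attained at k.
b-h-d-c-e-k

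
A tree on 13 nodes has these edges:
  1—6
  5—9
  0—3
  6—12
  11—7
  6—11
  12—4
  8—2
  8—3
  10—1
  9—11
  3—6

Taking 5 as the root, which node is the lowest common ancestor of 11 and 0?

11's ancestor chain is 11, 9, 5 and 0's is 0, 3, 6, 11, 9, 5; they first meet at 11.

11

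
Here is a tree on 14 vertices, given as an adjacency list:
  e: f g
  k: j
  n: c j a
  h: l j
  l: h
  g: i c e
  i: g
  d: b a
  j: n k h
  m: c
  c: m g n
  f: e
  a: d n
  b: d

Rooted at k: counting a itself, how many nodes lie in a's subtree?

3

The subtree rooted at a contains: a, d, b — 3 nodes.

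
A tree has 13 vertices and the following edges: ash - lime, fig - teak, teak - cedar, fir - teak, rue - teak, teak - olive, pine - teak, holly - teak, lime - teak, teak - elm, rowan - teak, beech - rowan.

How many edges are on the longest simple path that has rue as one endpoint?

Distances from rue peak at 3, attained at ash (beech also at distance 3).
rue-teak-lime-ash

3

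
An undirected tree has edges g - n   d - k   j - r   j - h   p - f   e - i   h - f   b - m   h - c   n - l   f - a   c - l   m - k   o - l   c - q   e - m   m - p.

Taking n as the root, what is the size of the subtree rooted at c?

c's subtree: {c, h, q, f, j, p, a, r, m, e, b, k, i, d}, size 14.

14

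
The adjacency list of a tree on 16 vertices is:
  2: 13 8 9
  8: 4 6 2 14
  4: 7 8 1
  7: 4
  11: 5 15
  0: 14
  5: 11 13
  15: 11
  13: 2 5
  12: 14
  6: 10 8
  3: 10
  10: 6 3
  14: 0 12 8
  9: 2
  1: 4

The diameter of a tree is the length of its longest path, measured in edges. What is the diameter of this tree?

Starting from 15, a farthest node is 3 at distance 8.
One longest path: 15–11–5–13–2–8–6–10–3.
So the diameter is 8.

8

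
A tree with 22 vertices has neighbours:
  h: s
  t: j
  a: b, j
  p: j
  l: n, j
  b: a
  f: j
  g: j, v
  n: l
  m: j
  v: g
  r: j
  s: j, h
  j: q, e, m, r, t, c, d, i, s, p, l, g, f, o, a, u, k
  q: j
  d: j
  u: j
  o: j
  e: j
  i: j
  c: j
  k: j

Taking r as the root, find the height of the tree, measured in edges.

3

b sits deepest: r–j–a–b — 3 edges from the root.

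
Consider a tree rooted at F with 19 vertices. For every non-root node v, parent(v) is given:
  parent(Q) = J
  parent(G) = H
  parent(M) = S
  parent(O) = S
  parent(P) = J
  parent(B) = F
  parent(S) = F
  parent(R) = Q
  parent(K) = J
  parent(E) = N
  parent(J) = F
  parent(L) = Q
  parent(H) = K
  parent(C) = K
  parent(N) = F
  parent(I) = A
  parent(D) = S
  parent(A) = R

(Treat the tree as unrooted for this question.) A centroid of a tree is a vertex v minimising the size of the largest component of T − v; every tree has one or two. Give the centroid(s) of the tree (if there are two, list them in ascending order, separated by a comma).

J

If J is removed the pieces have sizes 8, 5, 4, 1, all ≤ ⌊19/2⌋ = 9.
No neighbour of J does as well, so J is the unique centroid.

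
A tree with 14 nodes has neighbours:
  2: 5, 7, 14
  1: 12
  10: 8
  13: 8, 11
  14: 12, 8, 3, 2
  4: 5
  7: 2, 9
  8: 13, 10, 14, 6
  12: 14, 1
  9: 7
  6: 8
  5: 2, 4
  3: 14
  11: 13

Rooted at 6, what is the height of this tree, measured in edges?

5

The longest root-to-leaf path is 6-8-14-2-7-9 (5 edges).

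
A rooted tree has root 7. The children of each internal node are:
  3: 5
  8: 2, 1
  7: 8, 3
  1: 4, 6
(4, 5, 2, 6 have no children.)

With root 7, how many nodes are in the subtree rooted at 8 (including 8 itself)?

The subtree rooted at 8 contains: 8, 1, 2, 6, 4 — 5 nodes.

5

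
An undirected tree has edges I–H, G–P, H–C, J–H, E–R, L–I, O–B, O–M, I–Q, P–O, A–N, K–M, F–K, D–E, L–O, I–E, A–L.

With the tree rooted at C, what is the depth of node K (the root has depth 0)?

6

Climbing from K to the root: K → M → O → L → I → H → C. That's 6 steps.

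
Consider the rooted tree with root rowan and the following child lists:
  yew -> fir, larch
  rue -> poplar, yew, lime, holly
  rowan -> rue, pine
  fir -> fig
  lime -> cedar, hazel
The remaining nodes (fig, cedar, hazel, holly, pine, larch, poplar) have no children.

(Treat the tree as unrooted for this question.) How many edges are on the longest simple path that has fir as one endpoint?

4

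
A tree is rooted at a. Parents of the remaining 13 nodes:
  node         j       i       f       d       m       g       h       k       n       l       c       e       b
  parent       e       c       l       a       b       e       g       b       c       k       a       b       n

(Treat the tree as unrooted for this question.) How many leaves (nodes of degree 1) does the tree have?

Degree-1 nodes: d, f, h, i, j, m — 6 of them.

6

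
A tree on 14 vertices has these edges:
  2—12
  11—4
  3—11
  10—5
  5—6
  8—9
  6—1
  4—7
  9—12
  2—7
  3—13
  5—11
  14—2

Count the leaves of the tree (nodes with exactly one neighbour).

5

Exactly 5 nodes have a single neighbour: 1, 8, 10, 13, 14.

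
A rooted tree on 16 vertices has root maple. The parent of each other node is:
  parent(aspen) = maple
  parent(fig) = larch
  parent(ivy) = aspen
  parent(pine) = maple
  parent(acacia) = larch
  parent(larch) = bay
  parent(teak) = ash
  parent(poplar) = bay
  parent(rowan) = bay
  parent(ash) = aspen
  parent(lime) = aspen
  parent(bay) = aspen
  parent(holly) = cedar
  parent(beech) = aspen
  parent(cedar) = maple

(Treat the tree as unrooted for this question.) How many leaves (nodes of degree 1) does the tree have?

10

Degree-1 nodes: acacia, beech, fig, holly, ivy, lime, pine, poplar, rowan, teak — 10 of them.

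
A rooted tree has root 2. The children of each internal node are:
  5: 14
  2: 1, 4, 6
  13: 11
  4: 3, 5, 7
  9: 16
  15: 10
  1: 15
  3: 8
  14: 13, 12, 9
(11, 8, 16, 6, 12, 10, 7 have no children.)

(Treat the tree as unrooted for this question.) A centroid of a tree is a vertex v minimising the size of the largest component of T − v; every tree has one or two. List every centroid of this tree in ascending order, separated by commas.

If 4 is removed the pieces have sizes 7, 5, 2, 1, all ≤ ⌊16/2⌋ = 8.
No neighbour of 4 does as well, so 4 is the unique centroid.

4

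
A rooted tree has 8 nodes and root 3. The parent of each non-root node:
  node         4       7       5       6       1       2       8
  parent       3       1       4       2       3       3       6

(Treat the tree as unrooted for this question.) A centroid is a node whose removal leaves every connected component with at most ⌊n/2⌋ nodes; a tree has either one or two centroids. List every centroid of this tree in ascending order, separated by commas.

3

Removing 3 splits the tree into components of sizes 3, 2, 2; the largest is 3 ≤ ⌊8/2⌋ = 4.
Every other node leaves some component of size > 4, so the centroid is unique.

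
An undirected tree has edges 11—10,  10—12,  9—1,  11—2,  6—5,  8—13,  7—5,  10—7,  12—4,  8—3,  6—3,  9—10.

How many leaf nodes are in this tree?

Exactly 4 nodes have a single neighbour: 1, 2, 4, 13.

4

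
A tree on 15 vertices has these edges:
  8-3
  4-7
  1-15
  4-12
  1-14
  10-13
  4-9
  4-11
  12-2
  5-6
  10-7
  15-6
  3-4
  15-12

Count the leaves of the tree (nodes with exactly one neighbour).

Degree-1 nodes: 2, 5, 8, 9, 11, 13, 14 — 7 of them.

7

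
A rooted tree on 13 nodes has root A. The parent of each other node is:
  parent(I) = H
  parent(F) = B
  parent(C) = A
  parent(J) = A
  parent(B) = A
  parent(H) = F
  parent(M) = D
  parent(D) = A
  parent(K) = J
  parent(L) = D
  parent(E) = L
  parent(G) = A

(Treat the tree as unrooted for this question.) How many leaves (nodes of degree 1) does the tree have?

Exactly 6 nodes have a single neighbour: C, E, G, I, K, M.

6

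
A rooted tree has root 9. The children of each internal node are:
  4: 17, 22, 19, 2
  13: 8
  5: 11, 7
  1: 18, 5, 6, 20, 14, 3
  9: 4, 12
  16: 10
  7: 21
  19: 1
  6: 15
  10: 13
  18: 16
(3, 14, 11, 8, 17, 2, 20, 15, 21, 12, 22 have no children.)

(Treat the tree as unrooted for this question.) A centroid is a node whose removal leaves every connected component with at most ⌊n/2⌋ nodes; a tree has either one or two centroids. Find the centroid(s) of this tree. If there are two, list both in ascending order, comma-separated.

Removing 1 splits the tree into components of sizes 7, 5, 4, 2, 1, 1, 1; the largest is 7 ≤ ⌊22/2⌋ = 11.
No neighbour of 1 does as well, so 1 is the unique centroid.

1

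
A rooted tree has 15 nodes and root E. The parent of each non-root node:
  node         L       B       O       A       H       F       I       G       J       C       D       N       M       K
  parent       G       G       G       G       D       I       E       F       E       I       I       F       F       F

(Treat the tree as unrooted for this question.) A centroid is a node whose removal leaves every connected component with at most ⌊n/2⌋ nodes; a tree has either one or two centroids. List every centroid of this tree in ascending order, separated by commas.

If F is removed the pieces have sizes 6, 5, 1, 1, 1, all ≤ ⌊15/2⌋ = 7.
No neighbour of F does as well, so F is the unique centroid.

F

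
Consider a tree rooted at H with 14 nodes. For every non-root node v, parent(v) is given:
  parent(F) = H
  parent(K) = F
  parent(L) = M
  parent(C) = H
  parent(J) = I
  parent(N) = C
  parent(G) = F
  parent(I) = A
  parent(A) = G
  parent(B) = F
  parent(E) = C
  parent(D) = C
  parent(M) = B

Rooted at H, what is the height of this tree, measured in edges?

A deepest node is J, reached by H–F–G–A–I–J.
That path has 5 edges, so the height is 5.

5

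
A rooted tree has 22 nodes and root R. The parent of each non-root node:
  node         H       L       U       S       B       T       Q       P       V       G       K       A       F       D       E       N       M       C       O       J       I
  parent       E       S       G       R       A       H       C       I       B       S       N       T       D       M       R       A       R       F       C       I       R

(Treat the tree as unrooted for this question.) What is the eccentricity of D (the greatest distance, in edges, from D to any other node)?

8

A farthest node from D is V (K also at distance 8).
The path D–M–R–E–H–T–A–B–V has 8 edges.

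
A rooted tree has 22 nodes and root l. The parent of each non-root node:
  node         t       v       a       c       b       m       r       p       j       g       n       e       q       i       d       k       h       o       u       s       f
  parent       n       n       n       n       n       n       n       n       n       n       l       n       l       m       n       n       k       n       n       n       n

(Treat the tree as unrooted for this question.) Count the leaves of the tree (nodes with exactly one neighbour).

18

Exactly 18 nodes have a single neighbour: a, b, c, d, e, f, g, h, i, j, o, p, q, r, s, t, u, v.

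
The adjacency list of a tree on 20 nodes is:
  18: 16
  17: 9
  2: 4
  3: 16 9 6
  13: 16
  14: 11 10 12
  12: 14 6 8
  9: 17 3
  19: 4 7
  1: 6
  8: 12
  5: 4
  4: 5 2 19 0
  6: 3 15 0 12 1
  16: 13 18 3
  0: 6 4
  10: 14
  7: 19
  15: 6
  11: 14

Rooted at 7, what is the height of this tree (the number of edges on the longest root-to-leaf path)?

17 sits deepest: 7 → 19 → 4 → 0 → 6 → 3 → 9 → 17 — 7 edges from the root.

7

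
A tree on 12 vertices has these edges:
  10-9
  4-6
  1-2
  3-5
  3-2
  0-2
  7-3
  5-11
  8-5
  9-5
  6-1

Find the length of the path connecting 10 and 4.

The path is 10–9–5–3–2–1–6–4, which has 7 edges.

7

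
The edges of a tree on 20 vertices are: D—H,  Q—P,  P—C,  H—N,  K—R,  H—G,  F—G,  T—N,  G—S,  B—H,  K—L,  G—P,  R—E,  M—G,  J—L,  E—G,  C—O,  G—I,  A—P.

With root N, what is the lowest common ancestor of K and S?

Path K→root: K R E G H N; path S→root: S G H N.
First common node: G.

G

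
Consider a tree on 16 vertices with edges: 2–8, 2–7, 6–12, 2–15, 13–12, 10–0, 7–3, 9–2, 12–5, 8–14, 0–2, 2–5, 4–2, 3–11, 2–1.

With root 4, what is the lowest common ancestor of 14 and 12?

2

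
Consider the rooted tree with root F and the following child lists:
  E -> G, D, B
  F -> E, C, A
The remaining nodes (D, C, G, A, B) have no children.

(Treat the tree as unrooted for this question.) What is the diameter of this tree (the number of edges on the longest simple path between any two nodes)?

3

Starting from A, a farthest node is G at distance 3.
One longest path: A – F – E – G.
So the diameter is 3.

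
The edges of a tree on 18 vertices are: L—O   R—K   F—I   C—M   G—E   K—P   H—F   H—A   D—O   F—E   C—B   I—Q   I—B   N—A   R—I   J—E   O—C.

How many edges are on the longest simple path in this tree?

Starting from N, a farthest node is D at distance 8.
One longest path: N-A-H-F-I-B-C-O-D.
So the diameter is 8.

8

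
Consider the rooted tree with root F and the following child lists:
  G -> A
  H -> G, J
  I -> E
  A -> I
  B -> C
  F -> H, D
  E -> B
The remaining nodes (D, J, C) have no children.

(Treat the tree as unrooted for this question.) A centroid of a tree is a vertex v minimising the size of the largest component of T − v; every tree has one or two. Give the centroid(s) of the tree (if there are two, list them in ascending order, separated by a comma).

A, G

If A is removed the pieces have sizes 5, 4, all ≤ ⌊10/2⌋ = 5.
G is adjacent to A and is also a centroid (the largest component after removing it is likewise 5).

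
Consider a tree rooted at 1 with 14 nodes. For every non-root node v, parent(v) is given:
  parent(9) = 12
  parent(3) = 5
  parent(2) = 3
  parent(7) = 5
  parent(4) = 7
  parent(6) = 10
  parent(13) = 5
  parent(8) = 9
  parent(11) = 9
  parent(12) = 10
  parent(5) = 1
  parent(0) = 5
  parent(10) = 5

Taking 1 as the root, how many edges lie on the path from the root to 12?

3

1 – 5 – 10 – 12 — 3 edges.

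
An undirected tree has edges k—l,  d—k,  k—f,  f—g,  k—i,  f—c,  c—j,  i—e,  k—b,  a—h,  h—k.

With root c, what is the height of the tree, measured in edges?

The longest root-to-leaf path is c – f – k – i – e (4 edges).

4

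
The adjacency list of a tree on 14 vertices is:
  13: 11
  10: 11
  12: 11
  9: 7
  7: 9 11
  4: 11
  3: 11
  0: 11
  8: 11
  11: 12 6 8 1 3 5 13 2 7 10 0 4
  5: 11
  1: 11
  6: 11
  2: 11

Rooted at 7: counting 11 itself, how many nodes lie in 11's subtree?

The subtree rooted at 11 contains: 11, 10, 2, 12, 4, 8, 6, 5, 1, 0, 3, 13 — 12 nodes.

12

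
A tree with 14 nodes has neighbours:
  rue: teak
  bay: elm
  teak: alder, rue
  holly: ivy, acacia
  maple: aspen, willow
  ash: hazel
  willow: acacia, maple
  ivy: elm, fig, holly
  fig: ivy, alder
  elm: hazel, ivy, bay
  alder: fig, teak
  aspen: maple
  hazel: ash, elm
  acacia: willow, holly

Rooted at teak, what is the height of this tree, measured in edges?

8

The longest root-to-leaf path is teak → alder → fig → ivy → holly → acacia → willow → maple → aspen (8 edges).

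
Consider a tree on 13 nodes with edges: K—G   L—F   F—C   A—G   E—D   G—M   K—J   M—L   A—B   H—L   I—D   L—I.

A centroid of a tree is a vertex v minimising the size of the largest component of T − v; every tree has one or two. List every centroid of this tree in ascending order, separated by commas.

L

If L is removed the pieces have sizes 6, 3, 2, 1, all ≤ ⌊13/2⌋ = 6.
No neighbour of L does as well, so L is the unique centroid.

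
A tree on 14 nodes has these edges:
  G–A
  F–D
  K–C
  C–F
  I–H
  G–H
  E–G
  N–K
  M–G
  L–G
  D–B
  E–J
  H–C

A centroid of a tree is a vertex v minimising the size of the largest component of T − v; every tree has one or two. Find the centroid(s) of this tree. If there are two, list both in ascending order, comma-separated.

Delete H: the remaining components have sizes 6, 6, 1. Max 6 ≤ 7, so H is a centroid.
No neighbour of H does as well, so H is the unique centroid.

H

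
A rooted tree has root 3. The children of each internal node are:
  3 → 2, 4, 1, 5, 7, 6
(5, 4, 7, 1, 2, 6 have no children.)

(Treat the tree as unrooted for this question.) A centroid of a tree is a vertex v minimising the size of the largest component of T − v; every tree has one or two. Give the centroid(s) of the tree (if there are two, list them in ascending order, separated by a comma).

If 3 is removed the pieces have sizes 1, 1, 1, 1, 1, 1, all ≤ ⌊7/2⌋ = 3.
Every other node leaves some component of size > 3, so the centroid is unique.

3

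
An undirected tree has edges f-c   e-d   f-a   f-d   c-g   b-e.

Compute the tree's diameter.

5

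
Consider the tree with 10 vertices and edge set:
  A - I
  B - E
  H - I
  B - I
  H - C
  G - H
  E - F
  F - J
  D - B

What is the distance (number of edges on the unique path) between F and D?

3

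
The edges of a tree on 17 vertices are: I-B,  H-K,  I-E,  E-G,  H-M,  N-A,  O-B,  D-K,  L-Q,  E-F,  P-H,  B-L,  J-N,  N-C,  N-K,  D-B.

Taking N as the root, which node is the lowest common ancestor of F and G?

E

Path F→root: F E I B D K N; path G→root: G E I B D K N.
First common node: E.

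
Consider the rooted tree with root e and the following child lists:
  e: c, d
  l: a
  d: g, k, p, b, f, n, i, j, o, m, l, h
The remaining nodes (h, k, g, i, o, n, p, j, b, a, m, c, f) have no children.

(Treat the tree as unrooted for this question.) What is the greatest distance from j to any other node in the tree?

3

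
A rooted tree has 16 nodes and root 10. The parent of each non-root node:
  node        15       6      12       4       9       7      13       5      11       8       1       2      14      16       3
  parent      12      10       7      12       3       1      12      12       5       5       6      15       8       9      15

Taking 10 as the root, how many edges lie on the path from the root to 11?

6

Path from 10 to 11: 10–6–1–7–12–5–11, which has 6 edges.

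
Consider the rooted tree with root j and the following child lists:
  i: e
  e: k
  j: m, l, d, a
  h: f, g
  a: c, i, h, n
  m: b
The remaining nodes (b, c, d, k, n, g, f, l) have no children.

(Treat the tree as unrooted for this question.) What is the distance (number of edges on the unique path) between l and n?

3

l - j - a - n: 3 edges.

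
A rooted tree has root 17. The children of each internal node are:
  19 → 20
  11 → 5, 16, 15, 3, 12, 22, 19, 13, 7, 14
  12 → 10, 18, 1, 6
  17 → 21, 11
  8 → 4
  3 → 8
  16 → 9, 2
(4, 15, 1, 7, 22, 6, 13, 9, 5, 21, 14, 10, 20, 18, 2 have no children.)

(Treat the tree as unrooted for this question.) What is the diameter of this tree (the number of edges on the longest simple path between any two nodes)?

Starting from 4, a farthest node is 18 at distance 5.
One longest path: 4 - 8 - 3 - 11 - 12 - 18.
So the diameter is 5.

5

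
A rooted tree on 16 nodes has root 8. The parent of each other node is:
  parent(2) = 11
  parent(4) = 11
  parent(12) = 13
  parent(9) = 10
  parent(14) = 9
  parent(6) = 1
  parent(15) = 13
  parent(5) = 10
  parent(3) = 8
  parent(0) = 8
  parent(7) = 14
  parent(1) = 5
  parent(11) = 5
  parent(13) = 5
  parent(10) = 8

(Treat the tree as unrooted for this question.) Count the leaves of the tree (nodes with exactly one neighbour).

Degree-1 nodes: 0, 2, 3, 4, 6, 7, 12, 15 — 8 of them.

8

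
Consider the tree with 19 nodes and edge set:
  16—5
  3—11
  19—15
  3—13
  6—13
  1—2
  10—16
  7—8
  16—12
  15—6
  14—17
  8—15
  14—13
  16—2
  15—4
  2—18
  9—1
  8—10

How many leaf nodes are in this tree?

9

Degree-1 nodes: 4, 5, 7, 9, 11, 12, 17, 18, 19 — 9 of them.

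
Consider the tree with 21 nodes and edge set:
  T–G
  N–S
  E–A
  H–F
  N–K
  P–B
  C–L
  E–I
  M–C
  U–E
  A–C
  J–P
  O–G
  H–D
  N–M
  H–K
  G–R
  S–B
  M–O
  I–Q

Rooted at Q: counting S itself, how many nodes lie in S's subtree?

S's subtree: {S, B, P, J}, size 4.

4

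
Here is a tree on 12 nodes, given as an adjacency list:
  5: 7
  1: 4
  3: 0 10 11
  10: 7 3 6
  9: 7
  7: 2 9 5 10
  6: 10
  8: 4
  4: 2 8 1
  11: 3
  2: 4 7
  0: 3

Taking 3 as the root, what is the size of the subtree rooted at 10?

The subtree rooted at 10 contains: 10, 7, 6, 2, 5, 9, 4, 8, 1 — 9 nodes.

9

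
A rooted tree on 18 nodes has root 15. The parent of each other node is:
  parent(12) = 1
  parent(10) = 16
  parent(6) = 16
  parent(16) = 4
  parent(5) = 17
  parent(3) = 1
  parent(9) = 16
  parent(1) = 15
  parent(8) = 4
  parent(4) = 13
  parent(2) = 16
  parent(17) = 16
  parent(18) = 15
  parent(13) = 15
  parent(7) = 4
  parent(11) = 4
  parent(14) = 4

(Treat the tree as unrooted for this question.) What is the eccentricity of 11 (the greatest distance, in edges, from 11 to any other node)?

5

The node farthest from 11 is 12 (3 also at distance 5), via 11–4–13–15–1–12 — 5 edges.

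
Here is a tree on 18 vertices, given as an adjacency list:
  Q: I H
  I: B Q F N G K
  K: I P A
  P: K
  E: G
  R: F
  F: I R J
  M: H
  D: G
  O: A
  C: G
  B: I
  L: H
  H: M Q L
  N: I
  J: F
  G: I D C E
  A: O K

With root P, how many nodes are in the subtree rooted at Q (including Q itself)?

4

Descendants of Q (including itself): Q, H, L, M. That's 4.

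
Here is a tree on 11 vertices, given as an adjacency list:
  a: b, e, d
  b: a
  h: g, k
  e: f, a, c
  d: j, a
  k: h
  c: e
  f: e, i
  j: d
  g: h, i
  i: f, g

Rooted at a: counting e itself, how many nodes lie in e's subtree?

7

Descendants of e (including itself): e, f, c, i, g, h, k. That's 7.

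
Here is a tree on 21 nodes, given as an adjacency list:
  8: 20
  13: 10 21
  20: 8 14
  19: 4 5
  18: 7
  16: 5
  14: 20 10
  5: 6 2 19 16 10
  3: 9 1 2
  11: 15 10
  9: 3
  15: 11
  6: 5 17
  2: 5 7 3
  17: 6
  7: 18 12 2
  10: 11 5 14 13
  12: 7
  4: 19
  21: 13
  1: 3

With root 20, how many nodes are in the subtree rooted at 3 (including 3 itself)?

Descendants of 3 (including itself): 3, 1, 9. That's 3.

3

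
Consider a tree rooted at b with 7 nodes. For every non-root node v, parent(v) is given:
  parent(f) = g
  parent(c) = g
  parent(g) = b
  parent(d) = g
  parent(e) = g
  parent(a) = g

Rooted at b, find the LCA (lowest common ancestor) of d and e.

Ancestors of d (toward the root): d, g, b.
Ancestors of e: e, g, b.
The deepest node appearing in both lists is g.

g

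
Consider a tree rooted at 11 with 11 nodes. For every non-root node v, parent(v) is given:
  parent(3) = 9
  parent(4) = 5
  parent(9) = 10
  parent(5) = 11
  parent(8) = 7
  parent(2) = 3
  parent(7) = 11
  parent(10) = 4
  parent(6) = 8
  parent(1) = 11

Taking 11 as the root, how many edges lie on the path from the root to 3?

5

Climbing from 3 to the root: 3–9–10–4–5–11. That's 5 steps.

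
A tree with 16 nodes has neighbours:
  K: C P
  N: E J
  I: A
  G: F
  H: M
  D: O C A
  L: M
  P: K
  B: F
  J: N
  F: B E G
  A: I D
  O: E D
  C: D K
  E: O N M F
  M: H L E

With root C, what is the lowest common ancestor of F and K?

C

Path F→root: F E O D C; path K→root: K C.
First common node: C.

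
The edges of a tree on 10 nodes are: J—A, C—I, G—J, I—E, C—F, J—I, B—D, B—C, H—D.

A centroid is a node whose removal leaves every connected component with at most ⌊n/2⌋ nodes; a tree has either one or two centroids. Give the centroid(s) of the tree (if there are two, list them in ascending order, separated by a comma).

Delete I: the remaining components have sizes 5, 3, 1. Max 5 ≤ 5, so I is a centroid.
C is adjacent to I and is also a centroid (the largest component after removing it is likewise 5).

C, I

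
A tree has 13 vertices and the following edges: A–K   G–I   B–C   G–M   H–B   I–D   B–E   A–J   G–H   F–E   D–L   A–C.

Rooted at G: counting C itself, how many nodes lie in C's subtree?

Descendants of C (including itself): C, A, K, J. That's 4.

4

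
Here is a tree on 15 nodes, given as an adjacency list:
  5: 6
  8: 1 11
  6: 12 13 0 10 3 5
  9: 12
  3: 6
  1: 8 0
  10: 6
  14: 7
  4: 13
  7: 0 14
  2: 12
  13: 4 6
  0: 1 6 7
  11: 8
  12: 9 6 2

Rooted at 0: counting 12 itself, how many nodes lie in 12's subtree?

3

12's subtree: {12, 9, 2}, size 3.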